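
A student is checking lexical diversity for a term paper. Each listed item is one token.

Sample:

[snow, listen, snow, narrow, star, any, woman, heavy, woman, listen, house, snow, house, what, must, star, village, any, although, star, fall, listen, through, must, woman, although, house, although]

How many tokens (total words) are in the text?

Tokens: snow, listen, snow, narrow, star, any, woman, heavy, woman, listen, house, snow, house, what, must, star, village, any, although, star, fall, listen, through, must, woman, although, house, although
N = 28

28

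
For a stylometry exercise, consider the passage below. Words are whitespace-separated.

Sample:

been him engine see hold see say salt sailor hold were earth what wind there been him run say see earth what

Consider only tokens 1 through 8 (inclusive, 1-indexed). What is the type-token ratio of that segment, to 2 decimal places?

0.88

Segment tokens 1–8: been, him, engine, see, hold, see, say, salt
Segment N = 8, segment V = 7.
TTR = 7 / 8 = 0.88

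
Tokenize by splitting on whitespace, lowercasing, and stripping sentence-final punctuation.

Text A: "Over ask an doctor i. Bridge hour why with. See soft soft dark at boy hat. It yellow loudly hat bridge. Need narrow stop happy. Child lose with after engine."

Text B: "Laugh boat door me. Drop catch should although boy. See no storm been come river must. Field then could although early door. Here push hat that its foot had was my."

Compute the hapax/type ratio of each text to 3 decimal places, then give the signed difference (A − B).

A: hapax=22, V=26, ratio=0.846
B: hapax=27, V=29, ratio=0.931
Difference = 0.846 − 0.931 = -0.085

-0.085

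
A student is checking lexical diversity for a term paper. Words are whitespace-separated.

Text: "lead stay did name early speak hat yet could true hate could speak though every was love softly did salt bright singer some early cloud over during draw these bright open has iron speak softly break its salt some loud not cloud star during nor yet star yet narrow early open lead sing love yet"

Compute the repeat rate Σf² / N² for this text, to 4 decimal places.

0.0340

Frequencies: yet:4, early:3, speak:3, lead:2, did:2, could:2, love:2, softly:2, salt:2, bright:2, some:2, cloud:2, during:2, open:2, star:2, stay:1, name:1, hat:1, true:1, hate:1, … (16 more, each freq 1)
Σf² = 103; N² = 3025
Repeat rate = 103 / 3025 = 0.0340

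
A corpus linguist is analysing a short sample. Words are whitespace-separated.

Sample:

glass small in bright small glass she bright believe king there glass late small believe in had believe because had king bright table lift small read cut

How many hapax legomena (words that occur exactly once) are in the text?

Frequencies: small:4, glass:3, bright:3, believe:3, in:2, king:2, had:2, she:1, there:1, late:1, because:1, table:1, lift:1, read:1, cut:1
Hapax (freq=1): because, cut, late, lift, read, she, table, there

8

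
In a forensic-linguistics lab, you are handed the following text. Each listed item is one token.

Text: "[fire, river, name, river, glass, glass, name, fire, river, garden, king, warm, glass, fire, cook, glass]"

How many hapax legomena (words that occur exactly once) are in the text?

4

Frequencies: glass:4, fire:3, river:3, name:2, garden:1, king:1, warm:1, cook:1
Hapax (freq=1): cook, garden, king, warm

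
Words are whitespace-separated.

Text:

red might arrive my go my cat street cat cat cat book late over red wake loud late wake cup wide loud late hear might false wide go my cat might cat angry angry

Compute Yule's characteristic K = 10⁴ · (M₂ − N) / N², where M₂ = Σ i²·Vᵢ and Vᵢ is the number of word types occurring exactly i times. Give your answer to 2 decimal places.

Frequencies: cat:6, might:3, my:3, late:3, red:2, go:2, wake:2, loud:2, wide:2, angry:2, arrive:1, street:1, book:1, over:1, cup:1, hear:1, false:1
N = 34. Frequency spectrum: V_1=7, V_2=6, V_3=3, V_6=1
M₂ = 1²·7 + 2²·6 + 3²·3 + 6²·1 = 94
K = 10000 × (94 − 34) / 34² = 519.03

519.03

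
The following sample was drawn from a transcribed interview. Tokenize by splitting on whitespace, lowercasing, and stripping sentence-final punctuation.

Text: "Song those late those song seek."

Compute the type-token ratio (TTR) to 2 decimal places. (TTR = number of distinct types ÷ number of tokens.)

0.67

N = 6 tokens, V = 4 types.
TTR = V / N = 4 / 6 = 0.67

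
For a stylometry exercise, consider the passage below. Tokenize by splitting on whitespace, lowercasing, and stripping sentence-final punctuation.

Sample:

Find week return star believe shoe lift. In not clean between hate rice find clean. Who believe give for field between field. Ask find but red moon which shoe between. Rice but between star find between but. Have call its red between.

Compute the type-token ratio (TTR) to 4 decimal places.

N = 42 tokens, V = 25 types.
TTR = V / N = 25 / 42 = 0.5952

0.5952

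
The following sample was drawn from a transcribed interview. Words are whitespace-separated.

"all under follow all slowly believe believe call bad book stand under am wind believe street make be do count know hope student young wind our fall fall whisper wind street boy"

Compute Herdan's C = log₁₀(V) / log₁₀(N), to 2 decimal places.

0.92

N = 32, V = 24.
log₁₀(V) = 1.380211, log₁₀(N) = 1.505150
C = 1.380211 / 1.505150 = 0.92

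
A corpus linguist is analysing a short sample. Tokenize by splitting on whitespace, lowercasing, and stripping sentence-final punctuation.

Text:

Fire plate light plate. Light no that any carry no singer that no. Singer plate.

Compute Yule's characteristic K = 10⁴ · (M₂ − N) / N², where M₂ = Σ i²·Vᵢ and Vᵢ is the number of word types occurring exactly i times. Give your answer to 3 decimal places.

Frequencies: plate:3, no:3, light:2, that:2, singer:2, fire:1, any:1, carry:1
N = 15. Frequency spectrum: V_1=3, V_2=3, V_3=2
M₂ = 1²·3 + 2²·3 + 3²·2 = 33
K = 10000 × (33 − 15) / 15² = 800.000

800.000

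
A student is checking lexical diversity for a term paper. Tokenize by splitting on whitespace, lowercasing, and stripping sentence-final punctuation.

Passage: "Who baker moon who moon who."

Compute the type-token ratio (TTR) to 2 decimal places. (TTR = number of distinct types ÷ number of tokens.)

N = 6 tokens, V = 3 types.
TTR = V / N = 3 / 6 = 0.50

0.50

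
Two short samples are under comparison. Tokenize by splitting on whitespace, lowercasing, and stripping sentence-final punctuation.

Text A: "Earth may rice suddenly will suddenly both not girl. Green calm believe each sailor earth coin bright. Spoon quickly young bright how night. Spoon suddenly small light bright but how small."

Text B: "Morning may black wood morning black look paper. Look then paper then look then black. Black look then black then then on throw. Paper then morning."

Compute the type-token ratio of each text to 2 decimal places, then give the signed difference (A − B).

TTR(A) = 23/31 = 0.74
TTR(B) = 9/26 = 0.35
Difference = 0.74 − 0.35 = 0.39

0.39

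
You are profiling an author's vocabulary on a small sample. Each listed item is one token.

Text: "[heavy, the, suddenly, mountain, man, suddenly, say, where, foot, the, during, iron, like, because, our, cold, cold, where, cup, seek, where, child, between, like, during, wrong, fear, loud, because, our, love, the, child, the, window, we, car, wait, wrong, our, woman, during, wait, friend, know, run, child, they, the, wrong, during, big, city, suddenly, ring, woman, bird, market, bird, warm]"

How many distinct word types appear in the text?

Distinct types: {because, between, big, bird, car, child, city, cold, cup, during, fear, foot, friend, heavy, iron, know, like, loud, love, man, market, mountain, our, ring, run, say, seek, suddenly, the, they, wait, warm, we, where, window, woman, wrong}
V = 37

37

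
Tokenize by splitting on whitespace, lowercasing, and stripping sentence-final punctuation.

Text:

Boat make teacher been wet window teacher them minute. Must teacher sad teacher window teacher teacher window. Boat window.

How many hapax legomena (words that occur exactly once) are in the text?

7

Frequencies: teacher:6, window:4, boat:2, make:1, been:1, wet:1, them:1, minute:1, must:1, sad:1
Hapax (freq=1): been, make, minute, must, sad, them, wet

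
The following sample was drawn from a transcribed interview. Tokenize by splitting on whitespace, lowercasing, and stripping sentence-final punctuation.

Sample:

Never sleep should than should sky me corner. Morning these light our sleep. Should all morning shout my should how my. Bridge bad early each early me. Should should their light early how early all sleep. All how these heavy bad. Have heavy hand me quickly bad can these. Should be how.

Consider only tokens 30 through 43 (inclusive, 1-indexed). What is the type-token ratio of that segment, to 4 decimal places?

Segment tokens 30–43: their, light, early, how, early, all, sleep, all, how, these, heavy, bad, have, heavy
Segment N = 14, segment V = 10.
TTR = 10 / 14 = 0.7143

0.7143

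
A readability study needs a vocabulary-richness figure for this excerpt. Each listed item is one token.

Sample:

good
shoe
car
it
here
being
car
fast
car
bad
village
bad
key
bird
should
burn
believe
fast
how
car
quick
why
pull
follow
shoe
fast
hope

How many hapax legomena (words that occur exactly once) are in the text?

16

Frequencies: car:4, fast:3, shoe:2, bad:2, good:1, it:1, here:1, being:1, village:1, key:1, bird:1, should:1, burn:1, believe:1, how:1, quick:1, why:1, pull:1, follow:1, hope:1
Hapax (freq=1): being, believe, bird, burn, follow, good, here, hope, how, it, key, pull, quick, should, village, why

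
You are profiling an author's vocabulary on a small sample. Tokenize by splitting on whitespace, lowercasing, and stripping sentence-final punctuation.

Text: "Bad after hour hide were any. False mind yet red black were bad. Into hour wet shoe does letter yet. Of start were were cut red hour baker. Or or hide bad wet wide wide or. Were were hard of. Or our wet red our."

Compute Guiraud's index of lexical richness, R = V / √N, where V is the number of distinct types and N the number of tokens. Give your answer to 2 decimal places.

3.58

N = 45, V = 24.
√N = 6.708204
R = 24 / 6.708204 = 3.58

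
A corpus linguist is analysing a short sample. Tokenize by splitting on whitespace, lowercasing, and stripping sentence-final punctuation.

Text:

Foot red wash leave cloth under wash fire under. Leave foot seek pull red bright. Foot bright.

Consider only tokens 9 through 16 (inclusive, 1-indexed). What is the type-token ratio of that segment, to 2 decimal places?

0.88

Segment tokens 9–16: under, leave, foot, seek, pull, red, bright, foot
Segment N = 8, segment V = 7.
TTR = 7 / 8 = 0.88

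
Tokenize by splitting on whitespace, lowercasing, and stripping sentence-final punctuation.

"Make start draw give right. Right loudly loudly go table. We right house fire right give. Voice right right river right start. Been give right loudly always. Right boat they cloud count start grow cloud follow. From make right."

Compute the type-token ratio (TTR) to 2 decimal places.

0.56

N = 39 tokens, V = 22 types.
TTR = V / N = 22 / 39 = 0.56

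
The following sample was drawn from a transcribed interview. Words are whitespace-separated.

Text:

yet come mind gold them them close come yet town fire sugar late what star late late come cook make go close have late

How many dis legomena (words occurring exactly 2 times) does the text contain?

Frequencies: late:4, come:3, yet:2, them:2, close:2, mind:1, gold:1, town:1, fire:1, sugar:1, what:1, star:1, cook:1, make:1, go:1, have:1
Words with frequency 2: close, them, yet

3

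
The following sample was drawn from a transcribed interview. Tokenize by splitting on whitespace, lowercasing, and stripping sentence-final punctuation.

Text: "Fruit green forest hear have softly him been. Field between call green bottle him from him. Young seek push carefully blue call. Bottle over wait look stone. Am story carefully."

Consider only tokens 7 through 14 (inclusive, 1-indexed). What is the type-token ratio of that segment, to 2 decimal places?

Segment tokens 7–14: him, been, field, between, call, green, bottle, him
Segment N = 8, segment V = 7.
TTR = 7 / 8 = 0.88

0.88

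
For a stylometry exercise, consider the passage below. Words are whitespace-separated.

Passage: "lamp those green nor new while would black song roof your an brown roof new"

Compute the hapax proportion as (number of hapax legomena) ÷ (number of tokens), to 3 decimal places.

0.733

Frequencies: new:2, roof:2, lamp:1, those:1, green:1, nor:1, while:1, would:1, black:1, song:1, your:1, an:1, brown:1
Hapax count = 11; token count = 15.
Ratio = 11 / 15 = 0.733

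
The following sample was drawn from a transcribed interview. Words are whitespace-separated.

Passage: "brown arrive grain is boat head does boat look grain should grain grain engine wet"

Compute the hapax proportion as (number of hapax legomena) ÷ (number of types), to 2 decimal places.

Frequencies: grain:4, boat:2, brown:1, arrive:1, is:1, head:1, does:1, look:1, should:1, engine:1, wet:1
Hapax count = 9; type count = 11.
Ratio = 9 / 11 = 0.82

0.82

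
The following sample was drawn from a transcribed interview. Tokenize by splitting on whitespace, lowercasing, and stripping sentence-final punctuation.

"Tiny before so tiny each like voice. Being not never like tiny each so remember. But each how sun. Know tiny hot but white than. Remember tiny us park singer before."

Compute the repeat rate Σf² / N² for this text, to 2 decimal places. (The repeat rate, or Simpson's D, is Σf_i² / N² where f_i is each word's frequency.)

0.07

Frequencies: tiny:5, each:3, before:2, so:2, like:2, remember:2, but:2, voice:1, being:1, not:1, never:1, how:1, sun:1, know:1, hot:1, white:1, than:1, us:1, park:1, singer:1
Σf² = 67; N² = 961
Repeat rate = 67 / 961 = 0.07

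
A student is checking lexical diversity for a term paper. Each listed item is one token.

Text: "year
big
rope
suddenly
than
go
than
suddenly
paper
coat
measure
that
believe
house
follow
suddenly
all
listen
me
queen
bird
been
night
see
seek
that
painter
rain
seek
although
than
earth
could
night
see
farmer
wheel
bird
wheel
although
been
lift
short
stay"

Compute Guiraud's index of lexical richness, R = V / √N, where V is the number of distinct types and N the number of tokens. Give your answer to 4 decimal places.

4.8242

N = 44, V = 32.
√N = 6.633250
R = 32 / 6.633250 = 4.8242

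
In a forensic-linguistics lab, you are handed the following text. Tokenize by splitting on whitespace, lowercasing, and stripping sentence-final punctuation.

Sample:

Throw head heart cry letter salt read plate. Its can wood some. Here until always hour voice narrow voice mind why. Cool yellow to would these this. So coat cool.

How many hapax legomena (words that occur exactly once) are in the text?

26

Frequencies: voice:2, cool:2, throw:1, head:1, heart:1, cry:1, letter:1, salt:1, read:1, plate:1, its:1, can:1, wood:1, some:1, here:1, until:1, always:1, hour:1, narrow:1, mind:1, … (8 more, each freq 1)
Hapax (freq=1): always, can, coat, cry, head, heart, here, hour, its, letter, mind, narrow, plate, read, salt, so, some, these, this, throw, to, until, why, wood, would, yellow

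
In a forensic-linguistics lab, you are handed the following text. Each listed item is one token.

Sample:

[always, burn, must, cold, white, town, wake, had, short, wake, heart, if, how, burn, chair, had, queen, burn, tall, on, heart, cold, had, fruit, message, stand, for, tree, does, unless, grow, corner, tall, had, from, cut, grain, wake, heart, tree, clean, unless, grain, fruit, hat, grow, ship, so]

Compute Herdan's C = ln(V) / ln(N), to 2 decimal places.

N = 48, V = 32.
ln(V) = 3.465736, ln(N) = 3.871201
C = 3.465736 / 3.871201 = 0.90

0.90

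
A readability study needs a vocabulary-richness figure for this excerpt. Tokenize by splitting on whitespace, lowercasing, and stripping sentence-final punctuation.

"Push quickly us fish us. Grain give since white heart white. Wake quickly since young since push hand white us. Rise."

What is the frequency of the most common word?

Frequencies: us:3, since:3, white:3, push:2, quickly:2, fish:1, grain:1, give:1, heart:1, wake:1, young:1, hand:1, rise:1
Most common: 'us' with frequency 3.

3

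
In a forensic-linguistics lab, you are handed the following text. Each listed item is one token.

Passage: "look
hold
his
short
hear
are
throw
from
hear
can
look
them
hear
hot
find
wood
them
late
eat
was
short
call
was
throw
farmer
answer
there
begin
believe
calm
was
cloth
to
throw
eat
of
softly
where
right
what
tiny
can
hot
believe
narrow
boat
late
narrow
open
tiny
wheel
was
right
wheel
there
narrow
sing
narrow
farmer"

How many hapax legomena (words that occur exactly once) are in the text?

Frequencies: was:4, narrow:4, hear:3, throw:3, look:2, short:2, can:2, them:2, hot:2, late:2, eat:2, farmer:2, there:2, believe:2, right:2, tiny:2, wheel:2, hold:1, his:1, are:1, … (16 more, each freq 1)
Hapax (freq=1): answer, are, begin, boat, call, calm, cloth, find, from, his, hold, of, open, sing, softly, to, what, where, wood

19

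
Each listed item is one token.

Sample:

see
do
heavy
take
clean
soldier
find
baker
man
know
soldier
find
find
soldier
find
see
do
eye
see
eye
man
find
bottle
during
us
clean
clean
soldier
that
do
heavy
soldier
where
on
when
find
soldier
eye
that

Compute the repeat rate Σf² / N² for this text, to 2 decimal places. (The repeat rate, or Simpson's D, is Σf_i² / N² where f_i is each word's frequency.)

0.08

Frequencies: soldier:6, find:6, see:3, do:3, clean:3, eye:3, heavy:2, man:2, that:2, take:1, baker:1, know:1, bottle:1, during:1, us:1, where:1, on:1, when:1
Σf² = 129; N² = 1521
Repeat rate = 129 / 1521 = 0.08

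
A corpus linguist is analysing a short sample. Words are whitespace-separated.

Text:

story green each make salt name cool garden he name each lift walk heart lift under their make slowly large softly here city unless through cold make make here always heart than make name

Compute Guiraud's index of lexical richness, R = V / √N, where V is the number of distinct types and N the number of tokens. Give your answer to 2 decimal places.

4.12

N = 34, V = 24.
√N = 5.830952
R = 24 / 5.830952 = 4.12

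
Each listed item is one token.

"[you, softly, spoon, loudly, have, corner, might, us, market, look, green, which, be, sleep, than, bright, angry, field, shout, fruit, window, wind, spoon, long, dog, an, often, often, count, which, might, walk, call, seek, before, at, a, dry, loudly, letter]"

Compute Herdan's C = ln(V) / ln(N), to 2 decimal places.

0.96

N = 40, V = 35.
ln(V) = 3.555348, ln(N) = 3.688879
C = 3.555348 / 3.688879 = 0.96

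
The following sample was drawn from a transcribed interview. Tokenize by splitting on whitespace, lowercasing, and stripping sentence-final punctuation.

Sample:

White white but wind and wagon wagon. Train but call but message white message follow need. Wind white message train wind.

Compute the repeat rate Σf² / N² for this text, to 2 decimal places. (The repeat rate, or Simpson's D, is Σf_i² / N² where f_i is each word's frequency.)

Frequencies: white:4, but:3, wind:3, message:3, wagon:2, train:2, and:1, call:1, follow:1, need:1
Σf² = 55; N² = 441
Repeat rate = 55 / 441 = 0.12

0.12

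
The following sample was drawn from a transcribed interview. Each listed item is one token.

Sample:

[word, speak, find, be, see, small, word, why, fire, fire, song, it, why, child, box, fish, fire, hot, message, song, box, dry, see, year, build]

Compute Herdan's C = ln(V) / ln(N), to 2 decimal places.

N = 25, V = 18.
ln(V) = 2.890372, ln(N) = 3.218876
C = 2.890372 / 3.218876 = 0.90

0.90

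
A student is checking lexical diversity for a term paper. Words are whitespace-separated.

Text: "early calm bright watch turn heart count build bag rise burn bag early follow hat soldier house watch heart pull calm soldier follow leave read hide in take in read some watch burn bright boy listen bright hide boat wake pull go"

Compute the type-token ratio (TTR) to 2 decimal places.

N = 42 tokens, V = 27 types.
TTR = V / N = 27 / 42 = 0.64

0.64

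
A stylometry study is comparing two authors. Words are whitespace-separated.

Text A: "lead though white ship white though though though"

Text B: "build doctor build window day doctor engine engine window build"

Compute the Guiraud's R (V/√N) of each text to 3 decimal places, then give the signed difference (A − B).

-0.167

A: V=4, N=8, R=1.414
B: V=5, N=10, R=1.581
Difference = 1.414 − 1.581 = -0.167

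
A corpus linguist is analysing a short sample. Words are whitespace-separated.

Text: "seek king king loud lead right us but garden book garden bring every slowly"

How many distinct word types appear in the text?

Distinct types: {book, bring, but, every, garden, king, lead, loud, right, seek, slowly, us}
V = 12

12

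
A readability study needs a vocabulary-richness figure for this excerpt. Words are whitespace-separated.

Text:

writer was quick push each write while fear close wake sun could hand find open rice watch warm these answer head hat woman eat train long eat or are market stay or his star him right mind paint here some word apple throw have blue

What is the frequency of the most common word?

2

Frequencies: eat:2, or:2, writer:1, was:1, quick:1, push:1, each:1, write:1, while:1, fear:1, close:1, wake:1, sun:1, could:1, hand:1, find:1, open:1, rice:1, watch:1, warm:1, … (23 more, each freq 1)
Most common: 'eat' with frequency 2.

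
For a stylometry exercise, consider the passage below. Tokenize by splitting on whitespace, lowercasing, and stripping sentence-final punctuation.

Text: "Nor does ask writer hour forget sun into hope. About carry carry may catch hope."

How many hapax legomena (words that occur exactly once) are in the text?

11

Frequencies: hope:2, carry:2, nor:1, does:1, ask:1, writer:1, hour:1, forget:1, sun:1, into:1, about:1, may:1, catch:1
Hapax (freq=1): about, ask, catch, does, forget, hour, into, may, nor, sun, writer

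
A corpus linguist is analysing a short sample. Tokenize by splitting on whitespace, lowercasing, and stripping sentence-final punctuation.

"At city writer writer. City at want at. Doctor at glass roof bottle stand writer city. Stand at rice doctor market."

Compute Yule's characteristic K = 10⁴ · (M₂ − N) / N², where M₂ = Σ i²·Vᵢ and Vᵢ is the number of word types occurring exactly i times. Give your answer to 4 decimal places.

816.3265

Frequencies: at:5, city:3, writer:3, doctor:2, stand:2, want:1, glass:1, roof:1, bottle:1, rice:1, market:1
N = 21. Frequency spectrum: V_1=6, V_2=2, V_3=2, V_5=1
M₂ = 1²·6 + 2²·2 + 3²·2 + 5²·1 = 57
K = 10000 × (57 − 21) / 21² = 816.3265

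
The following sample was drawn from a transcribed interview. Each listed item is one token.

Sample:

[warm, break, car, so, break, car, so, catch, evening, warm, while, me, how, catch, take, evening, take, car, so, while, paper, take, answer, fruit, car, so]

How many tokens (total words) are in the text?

Tokens: warm, break, car, so, break, car, so, catch, evening, warm, while, me, how, catch, take, evening, take, car, so, while, paper, take, answer, fruit, car, so
N = 26

26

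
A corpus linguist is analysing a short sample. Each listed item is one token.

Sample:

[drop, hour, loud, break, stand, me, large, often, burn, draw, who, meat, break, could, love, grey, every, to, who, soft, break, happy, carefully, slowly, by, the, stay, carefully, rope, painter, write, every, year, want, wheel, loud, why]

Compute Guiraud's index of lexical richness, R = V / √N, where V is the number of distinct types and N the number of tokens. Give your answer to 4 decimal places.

N = 37, V = 31.
√N = 6.082763
R = 31 / 6.082763 = 5.0964

5.0964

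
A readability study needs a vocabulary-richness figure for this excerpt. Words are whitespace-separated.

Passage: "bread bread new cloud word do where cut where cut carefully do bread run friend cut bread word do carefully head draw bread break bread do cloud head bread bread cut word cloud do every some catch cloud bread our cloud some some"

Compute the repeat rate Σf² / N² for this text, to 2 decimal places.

0.10

Frequencies: bread:9, cloud:5, do:5, cut:4, word:3, some:3, where:2, carefully:2, head:2, new:1, run:1, friend:1, draw:1, break:1, every:1, catch:1, our:1
Σf² = 185; N² = 1849
Repeat rate = 185 / 1849 = 0.10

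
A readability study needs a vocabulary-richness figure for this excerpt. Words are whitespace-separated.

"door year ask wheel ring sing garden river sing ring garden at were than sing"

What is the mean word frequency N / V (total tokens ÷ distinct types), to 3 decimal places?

1.364

N = 15 tokens, V = 11 types.
Mean frequency = N / V = 15 / 11 = 1.364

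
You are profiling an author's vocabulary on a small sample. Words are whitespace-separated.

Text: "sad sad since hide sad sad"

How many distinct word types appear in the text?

3

Distinct types: {hide, sad, since}
V = 3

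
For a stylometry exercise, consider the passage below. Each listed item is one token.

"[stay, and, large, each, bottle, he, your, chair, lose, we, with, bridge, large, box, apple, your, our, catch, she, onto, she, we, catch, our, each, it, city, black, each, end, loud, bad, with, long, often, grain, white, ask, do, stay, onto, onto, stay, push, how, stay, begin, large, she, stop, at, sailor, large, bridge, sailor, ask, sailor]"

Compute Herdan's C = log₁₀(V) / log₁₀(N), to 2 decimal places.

N = 57, V = 36.
log₁₀(V) = 1.556303, log₁₀(N) = 1.755875
C = 1.556303 / 1.755875 = 0.89

0.89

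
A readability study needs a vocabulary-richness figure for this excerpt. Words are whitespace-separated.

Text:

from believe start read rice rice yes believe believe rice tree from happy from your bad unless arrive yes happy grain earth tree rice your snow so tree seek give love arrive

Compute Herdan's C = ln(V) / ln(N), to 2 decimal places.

N = 32, V = 19.
ln(V) = 2.944439, ln(N) = 3.465736
C = 2.944439 / 3.465736 = 0.85

0.85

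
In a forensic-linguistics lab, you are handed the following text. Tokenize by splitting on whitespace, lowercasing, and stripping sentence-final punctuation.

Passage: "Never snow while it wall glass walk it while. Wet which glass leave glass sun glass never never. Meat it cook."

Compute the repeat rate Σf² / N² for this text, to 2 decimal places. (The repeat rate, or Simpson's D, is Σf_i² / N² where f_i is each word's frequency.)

Frequencies: glass:4, never:3, it:3, while:2, snow:1, wall:1, walk:1, wet:1, which:1, leave:1, sun:1, meat:1, cook:1
Σf² = 47; N² = 441
Repeat rate = 47 / 441 = 0.11

0.11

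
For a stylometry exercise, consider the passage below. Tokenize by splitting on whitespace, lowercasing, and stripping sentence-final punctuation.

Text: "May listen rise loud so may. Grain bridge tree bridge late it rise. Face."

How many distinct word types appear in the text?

11

Distinct types: {bridge, face, grain, it, late, listen, loud, may, rise, so, tree}
V = 11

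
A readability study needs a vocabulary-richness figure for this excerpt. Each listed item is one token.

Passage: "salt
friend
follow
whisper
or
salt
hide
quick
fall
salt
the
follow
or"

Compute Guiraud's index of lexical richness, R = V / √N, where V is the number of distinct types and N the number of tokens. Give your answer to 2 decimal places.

2.50

N = 13, V = 9.
√N = 3.605551
R = 9 / 3.605551 = 2.50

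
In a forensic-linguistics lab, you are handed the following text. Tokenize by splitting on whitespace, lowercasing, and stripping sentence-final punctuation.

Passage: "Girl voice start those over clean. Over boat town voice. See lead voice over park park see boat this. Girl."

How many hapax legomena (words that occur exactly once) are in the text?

6

Frequencies: voice:3, over:3, girl:2, boat:2, see:2, park:2, start:1, those:1, clean:1, town:1, lead:1, this:1
Hapax (freq=1): clean, lead, start, this, those, town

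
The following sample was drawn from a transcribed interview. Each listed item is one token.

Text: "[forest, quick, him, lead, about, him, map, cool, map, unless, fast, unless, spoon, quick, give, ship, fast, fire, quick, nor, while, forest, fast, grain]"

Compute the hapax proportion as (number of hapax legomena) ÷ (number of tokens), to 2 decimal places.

Frequencies: quick:3, fast:3, forest:2, him:2, map:2, unless:2, lead:1, about:1, cool:1, spoon:1, give:1, ship:1, fire:1, nor:1, while:1, grain:1
Hapax count = 10; token count = 24.
Ratio = 10 / 24 = 0.42

0.42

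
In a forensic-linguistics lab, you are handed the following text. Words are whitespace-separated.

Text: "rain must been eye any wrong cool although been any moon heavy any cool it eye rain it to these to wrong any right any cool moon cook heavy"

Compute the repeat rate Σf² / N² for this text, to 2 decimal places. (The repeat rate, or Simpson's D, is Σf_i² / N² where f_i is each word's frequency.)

Frequencies: any:5, cool:3, rain:2, been:2, eye:2, wrong:2, moon:2, heavy:2, it:2, to:2, must:1, although:1, these:1, right:1, cook:1
Σf² = 71; N² = 841
Repeat rate = 71 / 841 = 0.08

0.08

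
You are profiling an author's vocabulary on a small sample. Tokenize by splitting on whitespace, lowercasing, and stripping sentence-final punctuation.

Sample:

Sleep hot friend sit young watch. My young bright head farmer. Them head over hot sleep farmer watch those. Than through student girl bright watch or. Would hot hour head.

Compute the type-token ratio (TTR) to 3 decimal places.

N = 30 tokens, V = 20 types.
TTR = V / N = 20 / 30 = 0.667

0.667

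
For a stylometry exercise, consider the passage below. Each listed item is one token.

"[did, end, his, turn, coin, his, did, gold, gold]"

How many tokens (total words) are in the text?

Tokens: did, end, his, turn, coin, his, did, gold, gold
N = 9

9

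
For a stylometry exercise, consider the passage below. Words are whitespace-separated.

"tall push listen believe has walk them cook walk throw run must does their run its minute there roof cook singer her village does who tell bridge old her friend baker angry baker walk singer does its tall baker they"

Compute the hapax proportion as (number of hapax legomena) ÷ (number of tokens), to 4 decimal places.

0.4750

Frequencies: walk:3, does:3, baker:3, tall:2, cook:2, run:2, its:2, singer:2, her:2, push:1, listen:1, believe:1, has:1, them:1, throw:1, must:1, their:1, minute:1, there:1, roof:1, … (8 more, each freq 1)
Hapax count = 19; token count = 40.
Ratio = 19 / 40 = 0.4750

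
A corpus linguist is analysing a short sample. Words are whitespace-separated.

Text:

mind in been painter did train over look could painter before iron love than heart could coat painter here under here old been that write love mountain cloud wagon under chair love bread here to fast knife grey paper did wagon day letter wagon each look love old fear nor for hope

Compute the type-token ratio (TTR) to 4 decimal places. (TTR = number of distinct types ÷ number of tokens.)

N = 52 tokens, V = 37 types.
TTR = V / N = 37 / 52 = 0.7115

0.7115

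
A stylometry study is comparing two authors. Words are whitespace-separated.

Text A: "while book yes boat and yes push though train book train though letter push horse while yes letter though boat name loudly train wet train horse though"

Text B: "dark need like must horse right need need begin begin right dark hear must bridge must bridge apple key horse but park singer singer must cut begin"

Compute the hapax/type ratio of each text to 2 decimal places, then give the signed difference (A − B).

-0.16

A: hapax=4, V=13, ratio=0.31
B: hapax=7, V=15, ratio=0.47
Difference = 0.31 − 0.47 = -0.16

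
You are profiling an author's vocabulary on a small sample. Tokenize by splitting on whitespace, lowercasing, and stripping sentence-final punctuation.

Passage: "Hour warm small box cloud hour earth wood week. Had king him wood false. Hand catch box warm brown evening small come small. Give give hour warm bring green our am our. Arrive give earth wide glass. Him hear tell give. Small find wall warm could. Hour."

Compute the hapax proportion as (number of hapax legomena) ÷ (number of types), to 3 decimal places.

0.700

Frequencies: hour:4, warm:4, small:4, give:4, box:2, earth:2, wood:2, him:2, our:2, cloud:1, week:1, had:1, king:1, false:1, hand:1, catch:1, brown:1, evening:1, come:1, bring:1, … (10 more, each freq 1)
Hapax count = 21; type count = 30.
Ratio = 21 / 30 = 0.700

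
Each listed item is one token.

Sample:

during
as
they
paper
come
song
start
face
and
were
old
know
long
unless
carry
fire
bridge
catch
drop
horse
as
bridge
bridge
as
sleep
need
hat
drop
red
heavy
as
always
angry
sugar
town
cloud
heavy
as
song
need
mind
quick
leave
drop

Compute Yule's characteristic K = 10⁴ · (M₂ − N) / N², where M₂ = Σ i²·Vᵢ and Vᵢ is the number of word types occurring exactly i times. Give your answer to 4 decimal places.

196.2810

Frequencies: as:5, bridge:3, drop:3, song:2, need:2, heavy:2, during:1, they:1, paper:1, come:1, start:1, face:1, and:1, were:1, old:1, know:1, long:1, unless:1, carry:1, fire:1, … (13 more, each freq 1)
N = 44. Frequency spectrum: V_1=27, V_2=3, V_3=2, V_5=1
M₂ = 1²·27 + 2²·3 + 3²·2 + 5²·1 = 82
K = 10000 × (82 − 44) / 44² = 196.2810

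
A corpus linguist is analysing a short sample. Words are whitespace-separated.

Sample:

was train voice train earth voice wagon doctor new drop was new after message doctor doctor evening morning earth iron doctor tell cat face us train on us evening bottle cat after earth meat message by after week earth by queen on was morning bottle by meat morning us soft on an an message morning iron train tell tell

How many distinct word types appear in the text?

25

Distinct types: {after, an, bottle, by, cat, doctor, drop, earth, evening, face, iron, meat, message, morning, new, on, queen, soft, tell, train, us, voice, wagon, was, week}
V = 25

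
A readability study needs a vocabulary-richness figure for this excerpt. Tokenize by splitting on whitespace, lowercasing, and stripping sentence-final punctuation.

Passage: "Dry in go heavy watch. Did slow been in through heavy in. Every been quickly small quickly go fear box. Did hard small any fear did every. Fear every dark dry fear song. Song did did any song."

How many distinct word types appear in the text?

18

Distinct types: {any, been, box, dark, did, dry, every, fear, go, hard, heavy, in, quickly, slow, small, song, through, watch}
V = 18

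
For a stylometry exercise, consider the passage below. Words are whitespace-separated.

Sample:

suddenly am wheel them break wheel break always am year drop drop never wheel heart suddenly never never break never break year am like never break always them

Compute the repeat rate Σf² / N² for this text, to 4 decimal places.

0.1148

Frequencies: break:5, never:5, am:3, wheel:3, suddenly:2, them:2, always:2, year:2, drop:2, heart:1, like:1
Σf² = 90; N² = 784
Repeat rate = 90 / 784 = 0.1148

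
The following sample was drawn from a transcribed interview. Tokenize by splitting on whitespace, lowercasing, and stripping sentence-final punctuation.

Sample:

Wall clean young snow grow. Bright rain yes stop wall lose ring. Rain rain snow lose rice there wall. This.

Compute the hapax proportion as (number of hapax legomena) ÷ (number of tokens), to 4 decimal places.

Frequencies: wall:3, rain:3, snow:2, lose:2, clean:1, young:1, grow:1, bright:1, yes:1, stop:1, ring:1, rice:1, there:1, this:1
Hapax count = 10; token count = 20.
Ratio = 10 / 20 = 0.5000

0.5000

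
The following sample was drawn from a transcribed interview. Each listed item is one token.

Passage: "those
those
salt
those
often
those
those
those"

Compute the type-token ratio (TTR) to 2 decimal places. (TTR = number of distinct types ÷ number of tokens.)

0.38

N = 8 tokens, V = 3 types.
TTR = V / N = 3 / 8 = 0.38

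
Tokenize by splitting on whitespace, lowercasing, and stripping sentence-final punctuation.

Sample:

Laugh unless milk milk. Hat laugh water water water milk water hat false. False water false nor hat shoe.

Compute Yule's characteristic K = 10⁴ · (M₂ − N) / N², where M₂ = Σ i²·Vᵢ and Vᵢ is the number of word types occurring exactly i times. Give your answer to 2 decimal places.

1108.03

Frequencies: water:5, milk:3, hat:3, false:3, laugh:2, unless:1, nor:1, shoe:1
N = 19. Frequency spectrum: V_1=3, V_2=1, V_3=3, V_5=1
M₂ = 1²·3 + 2²·1 + 3²·3 + 5²·1 = 59
K = 10000 × (59 − 19) / 19² = 1108.03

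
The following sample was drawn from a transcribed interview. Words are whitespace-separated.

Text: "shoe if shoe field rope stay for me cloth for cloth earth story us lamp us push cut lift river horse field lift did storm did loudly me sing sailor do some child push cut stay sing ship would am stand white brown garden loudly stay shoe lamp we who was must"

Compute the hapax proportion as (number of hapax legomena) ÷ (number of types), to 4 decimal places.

Frequencies: shoe:3, stay:3, field:2, for:2, me:2, cloth:2, us:2, lamp:2, push:2, cut:2, lift:2, did:2, loudly:2, sing:2, if:1, rope:1, earth:1, story:1, river:1, horse:1, … (16 more, each freq 1)
Hapax count = 22; type count = 36.
Ratio = 22 / 36 = 0.6111

0.6111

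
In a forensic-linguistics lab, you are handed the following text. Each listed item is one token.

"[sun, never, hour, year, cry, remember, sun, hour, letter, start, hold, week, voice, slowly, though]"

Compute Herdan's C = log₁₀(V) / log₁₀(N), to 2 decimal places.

0.95

N = 15, V = 13.
log₁₀(V) = 1.113943, log₁₀(N) = 1.176091
C = 1.113943 / 1.176091 = 0.95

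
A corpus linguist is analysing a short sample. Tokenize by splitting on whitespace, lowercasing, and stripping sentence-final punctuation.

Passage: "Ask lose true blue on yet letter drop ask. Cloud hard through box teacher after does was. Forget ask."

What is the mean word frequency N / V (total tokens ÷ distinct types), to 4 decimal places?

1.1176

N = 19 tokens, V = 17 types.
Mean frequency = N / V = 19 / 17 = 1.1176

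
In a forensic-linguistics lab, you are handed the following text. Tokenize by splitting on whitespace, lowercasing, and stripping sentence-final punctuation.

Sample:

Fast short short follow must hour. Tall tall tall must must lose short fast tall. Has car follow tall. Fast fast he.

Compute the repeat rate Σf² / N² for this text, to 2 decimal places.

0.14

Frequencies: tall:5, fast:4, short:3, must:3, follow:2, hour:1, lose:1, has:1, car:1, he:1
Σf² = 68; N² = 484
Repeat rate = 68 / 484 = 0.14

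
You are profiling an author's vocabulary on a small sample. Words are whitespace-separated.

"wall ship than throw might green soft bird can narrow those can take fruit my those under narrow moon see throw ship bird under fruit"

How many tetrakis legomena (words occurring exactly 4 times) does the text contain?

Frequencies: ship:2, throw:2, bird:2, can:2, narrow:2, those:2, fruit:2, under:2, wall:1, than:1, might:1, green:1, soft:1, take:1, my:1, moon:1, see:1
Words with frequency 4: (none)

0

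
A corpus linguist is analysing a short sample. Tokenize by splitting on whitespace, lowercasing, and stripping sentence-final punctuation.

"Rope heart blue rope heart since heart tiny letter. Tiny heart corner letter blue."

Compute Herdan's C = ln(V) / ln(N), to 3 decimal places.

0.737

N = 14, V = 7.
ln(V) = 1.945910, ln(N) = 2.639057
C = 1.945910 / 2.639057 = 0.737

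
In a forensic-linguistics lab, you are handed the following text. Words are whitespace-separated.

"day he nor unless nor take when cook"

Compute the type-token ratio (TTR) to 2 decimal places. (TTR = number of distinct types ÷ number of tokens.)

0.88

N = 8 tokens, V = 7 types.
TTR = V / N = 7 / 8 = 0.88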